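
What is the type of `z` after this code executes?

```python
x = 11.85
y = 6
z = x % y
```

float % int = float

float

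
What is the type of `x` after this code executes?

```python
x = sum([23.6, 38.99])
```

sum() of floats returns float

float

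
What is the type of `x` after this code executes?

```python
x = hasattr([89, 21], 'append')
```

hasattr() returns bool

bool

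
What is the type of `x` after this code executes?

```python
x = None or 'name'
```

'or' with None returns the other truthy value (str)

str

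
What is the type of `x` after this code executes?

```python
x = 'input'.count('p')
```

str.count() returns int

int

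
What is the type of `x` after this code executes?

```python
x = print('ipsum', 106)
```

print() returns None

NoneType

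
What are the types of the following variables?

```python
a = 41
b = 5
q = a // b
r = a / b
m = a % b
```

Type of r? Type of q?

/ returns float; // returns int

float, int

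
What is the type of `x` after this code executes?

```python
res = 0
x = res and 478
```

'and' returns first falsy value (0 is int)

int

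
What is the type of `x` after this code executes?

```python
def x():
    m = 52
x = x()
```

Function without return returns None

NoneType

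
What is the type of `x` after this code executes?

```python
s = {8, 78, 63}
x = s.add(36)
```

set.add() returns None (mutates in place)

NoneType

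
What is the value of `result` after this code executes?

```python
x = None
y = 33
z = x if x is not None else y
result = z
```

x = None; y = 33; z = 33; result = 33

33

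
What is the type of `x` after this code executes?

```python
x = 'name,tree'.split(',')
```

str.split() returns list

list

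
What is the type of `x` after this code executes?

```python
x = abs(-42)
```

abs() of int returns int

int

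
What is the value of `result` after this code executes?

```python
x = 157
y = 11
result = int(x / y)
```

x = 157; y = 11; result = 14

14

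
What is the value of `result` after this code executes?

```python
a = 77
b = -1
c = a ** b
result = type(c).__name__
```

a is int; b is int; c is float; result = 'float'

'float'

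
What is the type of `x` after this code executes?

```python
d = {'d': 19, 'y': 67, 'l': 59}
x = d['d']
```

Accessing dict[str, int] with str key returns int

int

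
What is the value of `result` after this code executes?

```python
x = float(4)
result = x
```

x = 4.0; result = 4.0

4.0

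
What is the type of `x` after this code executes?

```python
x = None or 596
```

'or' with None returns the other truthy value

int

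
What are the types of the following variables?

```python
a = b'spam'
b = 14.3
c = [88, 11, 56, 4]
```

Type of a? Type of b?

a is assigned a bytes literal (b'...' prefix); b is assigned a number with a decimal point, so it is a float

bytes, float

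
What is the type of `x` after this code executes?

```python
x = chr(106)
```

chr() returns str (single char)

str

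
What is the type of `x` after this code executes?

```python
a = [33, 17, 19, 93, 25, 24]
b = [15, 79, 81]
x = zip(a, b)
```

zip() returns a zip object

zip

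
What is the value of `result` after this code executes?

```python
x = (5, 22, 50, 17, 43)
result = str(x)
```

x = (5, 22, 50, 17, 43); result = '(5, 22, 50, 17, 43)'

'(5, 22, 50, 17, 43)'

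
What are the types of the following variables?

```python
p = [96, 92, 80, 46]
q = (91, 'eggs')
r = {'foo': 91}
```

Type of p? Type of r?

p is assigned a list literal (square brackets); r is assigned a dict literal ({key: value})

list, dict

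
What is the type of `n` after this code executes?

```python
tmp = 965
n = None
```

None has type NoneType

NoneType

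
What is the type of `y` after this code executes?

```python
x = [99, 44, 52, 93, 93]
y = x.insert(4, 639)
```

list.insert() returns None

NoneType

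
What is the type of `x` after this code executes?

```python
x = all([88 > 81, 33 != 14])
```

all() returns bool

bool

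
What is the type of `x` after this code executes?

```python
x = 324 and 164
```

'and' with truthy values returns last operand (int)

int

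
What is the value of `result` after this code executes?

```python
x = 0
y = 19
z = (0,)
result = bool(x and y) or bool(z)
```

x = 0; y = 19; z = (0,); result = True

True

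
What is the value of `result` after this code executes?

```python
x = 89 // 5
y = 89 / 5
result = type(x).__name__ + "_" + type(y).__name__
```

x is int; y is float; result = 'int_float'

'int_float'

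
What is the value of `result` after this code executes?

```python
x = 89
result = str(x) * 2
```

x = 89; result = '8989'

'8989'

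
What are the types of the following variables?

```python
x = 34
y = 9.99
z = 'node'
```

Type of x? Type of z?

x is assigned a bare integer (no decimal point), so it is an int; z is assigned a quoted string literal, so it is a str

int, str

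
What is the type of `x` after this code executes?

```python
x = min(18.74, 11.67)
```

min() of floats returns float

float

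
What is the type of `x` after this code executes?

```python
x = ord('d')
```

ord() returns int (code point)

int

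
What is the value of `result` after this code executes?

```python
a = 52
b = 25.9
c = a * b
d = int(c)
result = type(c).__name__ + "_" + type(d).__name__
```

a is int; b is float; c is float; d is int; result = 'float_int'

'float_int'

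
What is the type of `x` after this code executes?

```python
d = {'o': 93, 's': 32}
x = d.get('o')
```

dict.get() returns value type when found

int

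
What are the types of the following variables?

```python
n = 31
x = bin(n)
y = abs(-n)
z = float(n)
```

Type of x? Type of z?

bin() returns str; float() returns float

str, float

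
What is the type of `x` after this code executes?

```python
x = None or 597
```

'or' with None returns the other truthy value

int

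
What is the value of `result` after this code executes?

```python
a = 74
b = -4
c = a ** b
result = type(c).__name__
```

a is int; b is int; c is float; result = 'float'

'float'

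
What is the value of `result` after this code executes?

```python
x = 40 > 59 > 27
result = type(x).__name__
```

x is bool; result = 'bool'

'bool'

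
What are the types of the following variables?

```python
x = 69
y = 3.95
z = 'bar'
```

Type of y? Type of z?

y is assigned a number with a decimal point, so it is a float; z is assigned a quoted string literal, so it is a str

float, str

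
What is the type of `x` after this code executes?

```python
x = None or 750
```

'or' with None returns the other truthy value

int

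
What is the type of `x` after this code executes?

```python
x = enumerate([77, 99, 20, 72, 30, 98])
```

enumerate() returns an enumerate object

enumerate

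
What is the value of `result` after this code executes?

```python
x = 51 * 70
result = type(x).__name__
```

x is int; result = 'int'

'int'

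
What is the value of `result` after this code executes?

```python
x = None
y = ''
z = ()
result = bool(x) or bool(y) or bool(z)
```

x = None; y = ''; z = (); result = False

False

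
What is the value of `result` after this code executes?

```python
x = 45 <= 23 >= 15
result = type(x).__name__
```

x is bool; result = 'bool'

'bool'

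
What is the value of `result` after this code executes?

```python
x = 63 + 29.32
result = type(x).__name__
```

x is float; result = 'float'

'float'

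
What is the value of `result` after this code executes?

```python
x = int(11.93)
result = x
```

x = 11; result = 11

11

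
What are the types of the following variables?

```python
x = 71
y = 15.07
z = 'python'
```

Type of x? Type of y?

x is assigned a bare integer (no decimal point), so it is an int; y is assigned a number with a decimal point, so it is a float

int, float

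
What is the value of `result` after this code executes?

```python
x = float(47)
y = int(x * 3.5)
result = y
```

x = 47.0; y = 164; result = 164

164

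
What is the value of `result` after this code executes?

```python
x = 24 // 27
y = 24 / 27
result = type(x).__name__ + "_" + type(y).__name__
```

x is int; y is float; result = 'int_float'

'int_float'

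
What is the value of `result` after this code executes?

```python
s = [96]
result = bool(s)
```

s = [96]; result = True

True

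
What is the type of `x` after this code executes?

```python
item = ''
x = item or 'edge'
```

'or' returns first truthy value (str)

str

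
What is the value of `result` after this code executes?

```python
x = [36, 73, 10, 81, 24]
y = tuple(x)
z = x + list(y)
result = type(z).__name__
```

x is list; y is tuple; z is list; result = 'list'

'list'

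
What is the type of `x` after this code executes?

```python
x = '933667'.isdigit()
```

str.isdigit() returns bool

bool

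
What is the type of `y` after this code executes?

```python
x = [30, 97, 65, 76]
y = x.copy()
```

list.copy() returns list

list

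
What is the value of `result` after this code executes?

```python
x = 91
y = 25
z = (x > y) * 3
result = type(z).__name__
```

x is int; y is int; z is int; result = 'int'

'int'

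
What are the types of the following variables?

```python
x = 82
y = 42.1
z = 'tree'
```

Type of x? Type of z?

x is assigned a bare integer (no decimal point), so it is an int; z is assigned a quoted string literal, so it is a str

int, str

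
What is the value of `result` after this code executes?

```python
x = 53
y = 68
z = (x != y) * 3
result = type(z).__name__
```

x is int; y is int; z is int; result = 'int'

'int'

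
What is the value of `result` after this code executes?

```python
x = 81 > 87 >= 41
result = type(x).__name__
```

x is bool; result = 'bool'

'bool'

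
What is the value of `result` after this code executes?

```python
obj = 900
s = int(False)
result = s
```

obj = 900; s = 0; result = 0

0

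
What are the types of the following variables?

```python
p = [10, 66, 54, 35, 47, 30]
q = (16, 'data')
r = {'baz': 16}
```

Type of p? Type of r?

p is assigned a list literal (square brackets); r is assigned a dict literal ({key: value})

list, dict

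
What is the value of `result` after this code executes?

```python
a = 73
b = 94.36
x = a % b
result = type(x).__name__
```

a is int; b is float; x is float; result = 'float'

'float'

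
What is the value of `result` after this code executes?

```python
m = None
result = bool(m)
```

m = None; result = False

False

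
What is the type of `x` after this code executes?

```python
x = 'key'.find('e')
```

str.find() returns int index

int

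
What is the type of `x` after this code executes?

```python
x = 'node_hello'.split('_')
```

str.split() returns list

list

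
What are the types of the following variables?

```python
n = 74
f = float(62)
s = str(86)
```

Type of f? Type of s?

f is assigned the result of calling float(), which returns a float; s is assigned the result of calling str(), which returns a str

float, str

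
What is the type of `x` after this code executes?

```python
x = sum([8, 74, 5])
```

sum() of ints returns int

int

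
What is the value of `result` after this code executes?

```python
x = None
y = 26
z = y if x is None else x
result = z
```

x = None; y = 26; z = 26; result = 26

26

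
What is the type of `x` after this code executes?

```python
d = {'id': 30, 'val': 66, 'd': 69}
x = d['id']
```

Accessing dict[str, int] with str key returns int

int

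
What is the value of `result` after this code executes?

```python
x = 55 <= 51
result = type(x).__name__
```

x is bool; result = 'bool'

'bool'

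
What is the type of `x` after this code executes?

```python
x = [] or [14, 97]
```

'or' returns first truthy value (list)

list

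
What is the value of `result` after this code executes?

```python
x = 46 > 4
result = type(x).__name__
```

x is bool; result = 'bool'

'bool'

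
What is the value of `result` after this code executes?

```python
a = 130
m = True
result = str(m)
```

a = 130; m = True; result = 'True'

'True'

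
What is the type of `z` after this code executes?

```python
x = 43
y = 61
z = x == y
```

Equality comparison returns bool

bool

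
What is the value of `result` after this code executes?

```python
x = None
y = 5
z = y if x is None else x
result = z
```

x = None; y = 5; z = 5; result = 5

5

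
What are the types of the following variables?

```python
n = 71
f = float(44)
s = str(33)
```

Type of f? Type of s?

f is assigned the result of calling float(), which returns a float; s is assigned the result of calling str(), which returns a str

float, str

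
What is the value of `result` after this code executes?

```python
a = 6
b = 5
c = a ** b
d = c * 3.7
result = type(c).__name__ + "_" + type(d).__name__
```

a is int; b is int; c is int; d is float; result = 'int_float'

'int_float'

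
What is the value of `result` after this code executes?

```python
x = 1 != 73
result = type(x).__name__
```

x is bool; result = 'bool'

'bool'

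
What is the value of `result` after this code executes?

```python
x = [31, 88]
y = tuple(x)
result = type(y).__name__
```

x is list; y is tuple; result = 'tuple'

'tuple'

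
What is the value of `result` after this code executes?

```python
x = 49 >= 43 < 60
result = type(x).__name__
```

x is bool; result = 'bool'

'bool'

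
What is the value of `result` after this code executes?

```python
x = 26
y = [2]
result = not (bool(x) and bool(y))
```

x = 26; y = [2]; result = False

False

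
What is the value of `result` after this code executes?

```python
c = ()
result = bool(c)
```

c = (); result = False

False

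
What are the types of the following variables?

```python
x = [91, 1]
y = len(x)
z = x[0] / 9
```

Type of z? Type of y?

int / int = float; len() returns int

float, int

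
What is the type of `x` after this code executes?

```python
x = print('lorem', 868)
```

print() returns None

NoneType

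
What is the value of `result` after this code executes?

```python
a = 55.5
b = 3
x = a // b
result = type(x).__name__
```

a is float; b is int; x is float; result = 'float'

'float'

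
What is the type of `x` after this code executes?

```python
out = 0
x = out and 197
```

'and' returns first falsy value (0 is int)

int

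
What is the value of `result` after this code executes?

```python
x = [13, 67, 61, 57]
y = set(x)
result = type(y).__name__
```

x is list; y is set; result = 'set'

'set'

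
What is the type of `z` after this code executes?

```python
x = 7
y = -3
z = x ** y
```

int ** negative = float

float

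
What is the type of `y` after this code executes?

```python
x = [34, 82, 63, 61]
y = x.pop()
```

list.pop() returns the popped element

int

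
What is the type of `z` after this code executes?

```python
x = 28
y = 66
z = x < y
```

Comparison returns bool

bool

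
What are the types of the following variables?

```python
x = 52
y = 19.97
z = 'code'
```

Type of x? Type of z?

x is assigned a bare integer (no decimal point), so it is an int; z is assigned a quoted string literal, so it is a str

int, str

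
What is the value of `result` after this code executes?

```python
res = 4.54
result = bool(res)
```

res = 4.54; result = True

True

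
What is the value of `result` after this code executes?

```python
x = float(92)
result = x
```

x = 92.0; result = 92.0

92.0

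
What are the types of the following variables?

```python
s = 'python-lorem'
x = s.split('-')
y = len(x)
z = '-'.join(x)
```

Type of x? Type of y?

str.split() returns list; len() returns int

list, int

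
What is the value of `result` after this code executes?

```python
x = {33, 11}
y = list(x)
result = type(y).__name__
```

x is set; y is list; result = 'list'

'list'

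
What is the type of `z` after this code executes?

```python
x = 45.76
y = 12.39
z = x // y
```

float // float = float

float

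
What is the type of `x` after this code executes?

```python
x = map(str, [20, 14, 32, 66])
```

map() returns a map object

map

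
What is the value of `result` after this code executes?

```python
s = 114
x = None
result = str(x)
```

s = 114; x = None; result = 'None'

'None'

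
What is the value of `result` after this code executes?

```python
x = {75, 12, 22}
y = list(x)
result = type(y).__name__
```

x is set; y is list; result = 'list'

'list'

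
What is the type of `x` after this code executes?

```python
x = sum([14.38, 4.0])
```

sum() of floats returns float

float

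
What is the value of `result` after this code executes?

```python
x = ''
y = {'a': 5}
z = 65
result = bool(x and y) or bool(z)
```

x = ''; y = {'a': 5}; z = 65; result = True

True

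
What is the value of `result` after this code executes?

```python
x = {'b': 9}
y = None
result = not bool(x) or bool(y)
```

x = {'b': 9}; y = None; result = False

False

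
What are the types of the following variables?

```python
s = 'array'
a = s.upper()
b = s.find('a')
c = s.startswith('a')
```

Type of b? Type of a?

find() returns int; upper() returns str

int, str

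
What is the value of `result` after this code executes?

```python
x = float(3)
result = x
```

x = 3.0; result = 3.0

3.0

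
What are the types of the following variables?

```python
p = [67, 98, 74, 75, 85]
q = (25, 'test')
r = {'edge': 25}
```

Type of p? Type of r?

p is assigned a list literal (square brackets); r is assigned a dict literal ({key: value})

list, dict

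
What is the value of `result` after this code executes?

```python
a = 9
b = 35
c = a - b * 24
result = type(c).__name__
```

a is int; b is int; c is int; result = 'int'

'int'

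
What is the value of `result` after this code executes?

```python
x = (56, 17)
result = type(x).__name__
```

x is tuple; result = 'tuple'

'tuple'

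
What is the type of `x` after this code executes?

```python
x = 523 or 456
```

'or' returns first truthy value (int)

int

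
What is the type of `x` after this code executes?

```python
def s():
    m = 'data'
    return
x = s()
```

Bare return returns None

NoneType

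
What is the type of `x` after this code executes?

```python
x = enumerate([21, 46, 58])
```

enumerate() returns an enumerate object

enumerate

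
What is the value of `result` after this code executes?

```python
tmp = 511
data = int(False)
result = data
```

tmp = 511; data = 0; result = 0

0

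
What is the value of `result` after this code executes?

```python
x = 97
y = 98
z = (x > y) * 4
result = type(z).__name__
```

x is int; y is int; z is int; result = 'int'

'int'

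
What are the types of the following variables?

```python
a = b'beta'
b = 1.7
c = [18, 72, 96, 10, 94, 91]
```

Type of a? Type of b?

a is assigned a bytes literal (b'...' prefix); b is assigned a number with a decimal point, so it is a float

bytes, float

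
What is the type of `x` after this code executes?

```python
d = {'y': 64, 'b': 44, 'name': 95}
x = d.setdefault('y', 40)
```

dict.setdefault() returns the (existing or default) value

int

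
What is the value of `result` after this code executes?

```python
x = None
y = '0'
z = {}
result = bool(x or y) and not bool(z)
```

x = None; y = '0'; z = {}; result = True

True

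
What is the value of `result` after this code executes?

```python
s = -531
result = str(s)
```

s = -531; result = '-531'

'-531'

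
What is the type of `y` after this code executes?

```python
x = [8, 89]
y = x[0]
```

Indexing list[int] returns int

int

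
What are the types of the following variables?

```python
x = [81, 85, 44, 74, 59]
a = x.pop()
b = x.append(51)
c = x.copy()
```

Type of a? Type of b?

pop() returns element; append() returns None

int, NoneType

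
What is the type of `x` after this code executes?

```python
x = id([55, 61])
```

id() returns int

int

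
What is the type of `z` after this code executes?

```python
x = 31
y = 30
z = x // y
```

int // int = int

int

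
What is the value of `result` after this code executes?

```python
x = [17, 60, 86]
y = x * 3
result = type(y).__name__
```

x is list; y is list; result = 'list'

'list'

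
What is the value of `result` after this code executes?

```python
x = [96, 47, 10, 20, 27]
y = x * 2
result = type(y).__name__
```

x is list; y is list; result = 'list'

'list'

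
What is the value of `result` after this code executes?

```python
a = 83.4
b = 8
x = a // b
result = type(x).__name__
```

a is float; b is int; x is float; result = 'float'

'float'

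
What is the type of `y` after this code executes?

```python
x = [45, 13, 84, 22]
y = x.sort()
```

list.sort() returns None (mutates in place)

NoneType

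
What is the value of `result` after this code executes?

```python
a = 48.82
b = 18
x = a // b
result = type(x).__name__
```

a is float; b is int; x is float; result = 'float'

'float'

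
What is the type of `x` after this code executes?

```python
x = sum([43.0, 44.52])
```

sum() of floats returns float

float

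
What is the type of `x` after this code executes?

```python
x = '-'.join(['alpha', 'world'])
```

str.join() returns str

str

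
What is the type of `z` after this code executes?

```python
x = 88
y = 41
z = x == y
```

Comparison returns bool

bool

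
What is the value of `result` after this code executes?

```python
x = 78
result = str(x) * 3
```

x = 78; result = '787878'

'787878'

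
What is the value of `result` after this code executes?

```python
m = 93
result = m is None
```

m = 93; result = False

False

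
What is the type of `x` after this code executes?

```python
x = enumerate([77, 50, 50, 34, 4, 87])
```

enumerate() returns an enumerate object

enumerate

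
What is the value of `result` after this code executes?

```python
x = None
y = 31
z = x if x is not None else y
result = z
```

x = None; y = 31; z = 31; result = 31

31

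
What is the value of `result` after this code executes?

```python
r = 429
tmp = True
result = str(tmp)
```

r = 429; tmp = True; result = 'True'

'True'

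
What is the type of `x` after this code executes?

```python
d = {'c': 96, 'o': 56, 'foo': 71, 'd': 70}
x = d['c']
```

Accessing dict[str, int] with str key returns int

int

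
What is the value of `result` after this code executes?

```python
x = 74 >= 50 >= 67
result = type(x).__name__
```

x is bool; result = 'bool'

'bool'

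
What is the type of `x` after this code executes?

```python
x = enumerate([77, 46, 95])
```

enumerate() returns an enumerate object

enumerate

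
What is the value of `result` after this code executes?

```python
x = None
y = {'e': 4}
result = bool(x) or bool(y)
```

x = None; y = {'e': 4}; result = True

True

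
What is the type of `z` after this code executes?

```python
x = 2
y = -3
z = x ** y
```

int ** negative = float

float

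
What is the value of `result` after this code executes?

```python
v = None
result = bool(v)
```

v = None; result = False

False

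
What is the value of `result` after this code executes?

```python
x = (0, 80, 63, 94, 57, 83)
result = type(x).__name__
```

x is tuple; result = 'tuple'

'tuple'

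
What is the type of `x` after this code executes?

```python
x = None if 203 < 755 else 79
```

203 < 755 is True, so the if branch is taken

NoneType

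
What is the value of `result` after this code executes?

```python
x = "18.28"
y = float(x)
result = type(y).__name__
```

x is str; y is float; result = 'float'

'float'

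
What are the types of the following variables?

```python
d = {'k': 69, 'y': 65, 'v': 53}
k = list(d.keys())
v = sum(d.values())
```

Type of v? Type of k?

sum of ints is int; list() converts to list

int, list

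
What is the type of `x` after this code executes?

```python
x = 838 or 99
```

'or' returns first truthy value (int)

int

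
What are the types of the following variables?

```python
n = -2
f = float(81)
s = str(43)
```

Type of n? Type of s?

n is assigned a bare integer (no decimal point), so it is an int; s is assigned the result of calling str(), which returns a str

int, str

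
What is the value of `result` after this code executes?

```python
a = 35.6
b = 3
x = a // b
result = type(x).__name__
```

a is float; b is int; x is float; result = 'float'

'float'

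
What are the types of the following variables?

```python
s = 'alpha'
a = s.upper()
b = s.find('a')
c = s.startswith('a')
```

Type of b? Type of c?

find() returns int; startswith() returns bool

int, bool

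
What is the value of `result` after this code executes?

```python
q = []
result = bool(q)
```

q = []; result = False

False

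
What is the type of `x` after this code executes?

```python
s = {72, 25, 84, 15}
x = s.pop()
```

Popping from set[int] returns int

int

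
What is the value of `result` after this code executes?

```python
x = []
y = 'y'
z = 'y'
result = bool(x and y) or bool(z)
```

x = []; y = 'y'; z = 'y'; result = True

True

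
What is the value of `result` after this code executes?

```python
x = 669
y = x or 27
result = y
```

x = 669; y = 669; result = 669

669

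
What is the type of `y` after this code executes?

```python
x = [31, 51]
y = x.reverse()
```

list.reverse() returns None

NoneType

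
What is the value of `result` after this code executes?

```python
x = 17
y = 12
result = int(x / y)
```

x = 17; y = 12; result = 1

1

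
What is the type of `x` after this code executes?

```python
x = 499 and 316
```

'and' with truthy values returns last operand (int)

int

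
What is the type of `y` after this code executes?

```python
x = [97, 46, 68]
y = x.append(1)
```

list.append() returns None (mutates in place)

NoneType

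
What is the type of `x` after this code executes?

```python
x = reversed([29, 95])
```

reversed() on a list returns list_reverseiterator

list_reverseiterator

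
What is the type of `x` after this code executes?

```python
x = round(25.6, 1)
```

round() with decimal places returns float

float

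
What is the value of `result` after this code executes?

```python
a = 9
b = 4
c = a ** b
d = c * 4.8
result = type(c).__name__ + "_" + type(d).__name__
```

a is int; b is int; c is int; d is float; result = 'int_float'

'int_float'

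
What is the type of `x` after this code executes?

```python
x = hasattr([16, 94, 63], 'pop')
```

hasattr() returns bool

bool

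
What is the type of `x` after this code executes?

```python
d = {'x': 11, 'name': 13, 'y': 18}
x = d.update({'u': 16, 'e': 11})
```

dict.update() returns None

NoneType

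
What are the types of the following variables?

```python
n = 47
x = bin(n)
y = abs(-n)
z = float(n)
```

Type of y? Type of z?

abs() of int returns int; float() returns float

int, float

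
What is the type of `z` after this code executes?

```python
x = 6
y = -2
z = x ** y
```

int ** negative = float

float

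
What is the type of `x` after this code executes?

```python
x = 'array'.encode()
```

str.encode() returns bytes

bytes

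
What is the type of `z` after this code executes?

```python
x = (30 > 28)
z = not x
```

'not' returns bool

bool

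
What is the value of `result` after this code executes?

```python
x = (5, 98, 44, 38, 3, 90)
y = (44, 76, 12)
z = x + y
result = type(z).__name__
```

x is tuple; y is tuple; z is tuple; result = 'tuple'

'tuple'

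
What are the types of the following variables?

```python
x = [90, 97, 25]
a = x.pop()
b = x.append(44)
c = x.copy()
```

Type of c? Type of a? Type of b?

copy() returns list; pop() returns element; append() returns None

list, int, NoneType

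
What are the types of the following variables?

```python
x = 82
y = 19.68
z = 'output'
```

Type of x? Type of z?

x is assigned a bare integer (no decimal point), so it is an int; z is assigned a quoted string literal, so it is a str

int, str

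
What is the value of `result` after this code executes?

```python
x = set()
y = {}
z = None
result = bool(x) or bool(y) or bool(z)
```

x = set(); y = {}; z = None; result = False

False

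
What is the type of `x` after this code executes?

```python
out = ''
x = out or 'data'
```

'or' returns first truthy value (str)

str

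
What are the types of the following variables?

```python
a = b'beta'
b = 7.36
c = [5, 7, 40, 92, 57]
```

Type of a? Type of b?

a is assigned a bytes literal (b'...' prefix); b is assigned a number with a decimal point, so it is a float

bytes, float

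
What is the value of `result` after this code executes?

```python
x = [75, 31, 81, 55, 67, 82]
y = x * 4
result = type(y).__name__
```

x is list; y is list; result = 'list'

'list'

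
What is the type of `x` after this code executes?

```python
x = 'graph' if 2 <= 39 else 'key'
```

Both branches of conditional are str

str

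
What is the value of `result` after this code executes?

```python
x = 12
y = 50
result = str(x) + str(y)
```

x = 12; y = 50; result = '1250'

'1250'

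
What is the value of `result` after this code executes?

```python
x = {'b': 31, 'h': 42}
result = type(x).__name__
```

x is dict; result = 'dict'

'dict'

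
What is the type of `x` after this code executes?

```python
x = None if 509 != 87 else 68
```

509 != 87 is True, so the if branch is taken

NoneType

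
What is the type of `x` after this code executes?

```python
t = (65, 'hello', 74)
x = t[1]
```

Index 1 of tuple is a str literal

str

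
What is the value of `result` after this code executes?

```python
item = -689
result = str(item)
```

item = -689; result = '-689'

'-689'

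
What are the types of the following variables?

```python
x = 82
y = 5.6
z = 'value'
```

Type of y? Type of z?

y is assigned a number with a decimal point, so it is a float; z is assigned a quoted string literal, so it is a str

float, str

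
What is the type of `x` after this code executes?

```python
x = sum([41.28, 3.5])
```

sum() of floats returns float

float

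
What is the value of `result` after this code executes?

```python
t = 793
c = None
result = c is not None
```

t = 793; c = None; result = False

False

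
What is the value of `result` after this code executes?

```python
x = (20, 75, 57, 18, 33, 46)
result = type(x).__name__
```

x is tuple; result = 'tuple'

'tuple'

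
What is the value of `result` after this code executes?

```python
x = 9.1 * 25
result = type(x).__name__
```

x is float; result = 'float'

'float'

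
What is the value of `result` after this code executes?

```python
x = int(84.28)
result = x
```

x = 84; result = 84

84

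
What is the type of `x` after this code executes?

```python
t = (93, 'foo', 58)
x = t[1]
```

Index 1 of tuple is a str literal

str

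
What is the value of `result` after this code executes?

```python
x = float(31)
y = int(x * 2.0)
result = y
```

x = 31.0; y = 62; result = 62

62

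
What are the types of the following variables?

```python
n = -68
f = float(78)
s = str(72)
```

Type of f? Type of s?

f is assigned the result of calling float(), which returns a float; s is assigned the result of calling str(), which returns a str

float, str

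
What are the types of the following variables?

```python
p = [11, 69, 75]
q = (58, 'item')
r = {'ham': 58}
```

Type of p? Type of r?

p is assigned a list literal (square brackets); r is assigned a dict literal ({key: value})

list, dict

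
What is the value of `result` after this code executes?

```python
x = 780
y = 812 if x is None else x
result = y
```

x = 780; y = 780; result = 780

780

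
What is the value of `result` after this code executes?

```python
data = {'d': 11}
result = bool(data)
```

data = {'d': 11}; result = True

True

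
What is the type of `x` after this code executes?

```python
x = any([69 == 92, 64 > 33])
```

any() returns bool

bool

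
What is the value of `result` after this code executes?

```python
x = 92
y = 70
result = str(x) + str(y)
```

x = 92; y = 70; result = '9270'

'9270'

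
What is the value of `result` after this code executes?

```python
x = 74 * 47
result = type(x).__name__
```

x is int; result = 'int'

'int'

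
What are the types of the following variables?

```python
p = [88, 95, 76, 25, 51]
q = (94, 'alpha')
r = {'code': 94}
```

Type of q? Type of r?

q is assigned a tuple (parenthesized, comma-separated values); r is assigned a dict literal ({key: value})

tuple, dict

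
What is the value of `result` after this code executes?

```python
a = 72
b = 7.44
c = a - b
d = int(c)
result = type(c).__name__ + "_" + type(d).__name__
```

a is int; b is float; c is float; d is int; result = 'float_int'

'float_int'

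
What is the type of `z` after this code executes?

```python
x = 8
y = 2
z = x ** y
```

positive int ** positive int = int

int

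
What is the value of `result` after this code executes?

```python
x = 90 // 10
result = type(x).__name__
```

x is int; result = 'int'

'int'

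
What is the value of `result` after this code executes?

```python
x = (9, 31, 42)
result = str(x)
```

x = (9, 31, 42); result = '(9, 31, 42)'

'(9, 31, 42)'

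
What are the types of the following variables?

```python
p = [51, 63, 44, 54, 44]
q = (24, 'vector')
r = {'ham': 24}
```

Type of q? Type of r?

q is assigned a tuple (parenthesized, comma-separated values); r is assigned a dict literal ({key: value})

tuple, dict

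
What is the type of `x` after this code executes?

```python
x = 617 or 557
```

'or' returns first truthy value (int)

int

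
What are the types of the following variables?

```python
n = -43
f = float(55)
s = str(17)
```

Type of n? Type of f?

n is assigned a bare integer (no decimal point), so it is an int; f is assigned the result of calling float(), which returns a float

int, float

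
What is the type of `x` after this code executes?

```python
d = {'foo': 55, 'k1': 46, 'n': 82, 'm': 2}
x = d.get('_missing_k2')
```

dict.get() returns None when key not found

NoneType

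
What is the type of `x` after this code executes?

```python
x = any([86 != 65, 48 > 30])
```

any() returns bool

bool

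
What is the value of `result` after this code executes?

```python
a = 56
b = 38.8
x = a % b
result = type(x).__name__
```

a is int; b is float; x is float; result = 'float'

'float'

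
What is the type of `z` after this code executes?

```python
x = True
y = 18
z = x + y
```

bool + int = int (bool is subclass of int)

int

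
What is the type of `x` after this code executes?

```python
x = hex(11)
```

hex() returns str representation

str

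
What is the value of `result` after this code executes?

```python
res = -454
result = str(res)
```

res = -454; result = '-454'

'-454'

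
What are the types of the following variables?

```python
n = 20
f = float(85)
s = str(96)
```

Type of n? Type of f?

n is assigned a bare integer (no decimal point), so it is an int; f is assigned the result of calling float(), which returns a float

int, float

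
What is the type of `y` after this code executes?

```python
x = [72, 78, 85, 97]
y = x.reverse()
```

list.reverse() returns None

NoneType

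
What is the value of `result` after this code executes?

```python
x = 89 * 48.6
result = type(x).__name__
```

x is float; result = 'float'

'float'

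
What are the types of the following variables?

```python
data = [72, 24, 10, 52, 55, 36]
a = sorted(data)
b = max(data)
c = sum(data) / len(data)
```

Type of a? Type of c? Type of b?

sorted() returns list; int / int = float; max of ints returns int

list, float, int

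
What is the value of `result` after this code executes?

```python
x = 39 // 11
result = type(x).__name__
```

x is int; result = 'int'

'int'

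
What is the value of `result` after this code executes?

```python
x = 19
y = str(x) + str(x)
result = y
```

x = 19; y = '1919'; result = '1919'

'1919'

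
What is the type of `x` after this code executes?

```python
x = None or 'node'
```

'or' with None returns the other truthy value (str)

str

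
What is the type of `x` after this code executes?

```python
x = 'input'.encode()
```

str.encode() returns bytes

bytes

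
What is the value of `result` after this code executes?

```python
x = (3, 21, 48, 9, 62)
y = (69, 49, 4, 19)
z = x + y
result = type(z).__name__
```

x is tuple; y is tuple; z is tuple; result = 'tuple'

'tuple'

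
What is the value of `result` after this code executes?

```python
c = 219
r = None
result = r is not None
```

c = 219; r = None; result = False

False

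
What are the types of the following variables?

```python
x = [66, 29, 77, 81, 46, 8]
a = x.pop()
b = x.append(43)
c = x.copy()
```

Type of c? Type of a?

copy() returns list; pop() returns element

list, int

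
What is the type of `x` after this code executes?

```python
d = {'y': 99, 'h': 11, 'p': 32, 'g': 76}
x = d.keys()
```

.keys() returns dict_keys view

dict_keys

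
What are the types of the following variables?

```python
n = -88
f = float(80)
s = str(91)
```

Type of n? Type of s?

n is assigned a bare integer (no decimal point), so it is an int; s is assigned the result of calling str(), which returns a str

int, str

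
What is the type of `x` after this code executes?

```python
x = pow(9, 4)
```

pow(int, int) returns int

int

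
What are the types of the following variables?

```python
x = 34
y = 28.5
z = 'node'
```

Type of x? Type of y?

x is assigned a bare integer (no decimal point), so it is an int; y is assigned a number with a decimal point, so it is a float

int, float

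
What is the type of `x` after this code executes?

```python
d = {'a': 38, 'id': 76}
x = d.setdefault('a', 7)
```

dict.setdefault() returns the (existing or default) value

int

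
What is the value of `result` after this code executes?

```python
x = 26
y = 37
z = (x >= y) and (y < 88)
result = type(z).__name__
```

x is int; y is int; z is bool; result = 'bool'

'bool'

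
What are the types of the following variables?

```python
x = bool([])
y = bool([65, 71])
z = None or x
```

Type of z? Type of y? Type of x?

None or bool returns the bool; bool() returns bool; bool() returns bool

bool, bool, bool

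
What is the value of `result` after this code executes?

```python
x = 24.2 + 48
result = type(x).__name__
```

x is float; result = 'float'

'float'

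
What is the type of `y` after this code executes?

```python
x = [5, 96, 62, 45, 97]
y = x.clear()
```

list.clear() returns None

NoneType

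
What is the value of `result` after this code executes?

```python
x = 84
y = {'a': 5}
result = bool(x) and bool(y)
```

x = 84; y = {'a': 5}; result = True

True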